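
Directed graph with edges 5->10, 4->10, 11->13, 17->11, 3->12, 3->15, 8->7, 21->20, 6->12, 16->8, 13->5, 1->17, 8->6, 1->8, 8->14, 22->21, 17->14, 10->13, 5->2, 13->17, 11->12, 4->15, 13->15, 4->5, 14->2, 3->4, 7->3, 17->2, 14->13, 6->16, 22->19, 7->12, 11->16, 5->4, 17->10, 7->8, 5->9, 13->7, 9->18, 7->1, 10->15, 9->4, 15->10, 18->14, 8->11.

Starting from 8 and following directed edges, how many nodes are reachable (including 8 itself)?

BFS from 8 visits: 8, 14, 11, 7, 6, 13, 2, 16, 12, 3, 1, 17, 15, 5, 4, 10, 9, 18
Reachable nodes: 18 of 22 total.

18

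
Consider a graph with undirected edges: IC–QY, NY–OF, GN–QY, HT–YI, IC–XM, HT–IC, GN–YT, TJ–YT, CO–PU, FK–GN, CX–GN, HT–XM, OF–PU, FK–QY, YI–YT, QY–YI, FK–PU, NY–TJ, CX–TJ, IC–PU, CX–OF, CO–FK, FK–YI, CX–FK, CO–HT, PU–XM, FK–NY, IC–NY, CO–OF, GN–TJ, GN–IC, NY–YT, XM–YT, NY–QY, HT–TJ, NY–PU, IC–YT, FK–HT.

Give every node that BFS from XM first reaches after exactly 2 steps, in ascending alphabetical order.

Level 0: XM
Level 1: HT, IC, PU, YT
Level 2: CO, FK, GN, NY, OF, QY, TJ, YI
Level 3: CX

CO, FK, GN, NY, OF, QY, TJ, YI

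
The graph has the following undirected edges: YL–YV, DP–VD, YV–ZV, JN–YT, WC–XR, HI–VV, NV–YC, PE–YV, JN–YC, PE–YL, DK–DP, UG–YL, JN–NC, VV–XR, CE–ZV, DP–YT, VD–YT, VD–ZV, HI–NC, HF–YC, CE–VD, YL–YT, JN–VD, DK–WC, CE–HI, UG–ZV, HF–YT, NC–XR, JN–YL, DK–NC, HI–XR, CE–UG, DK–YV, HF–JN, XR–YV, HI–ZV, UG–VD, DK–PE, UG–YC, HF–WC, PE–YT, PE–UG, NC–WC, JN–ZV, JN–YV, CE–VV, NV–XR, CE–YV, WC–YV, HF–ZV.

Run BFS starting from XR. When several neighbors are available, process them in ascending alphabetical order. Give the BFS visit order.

Visit XR; enqueue HI, NC, NV, VV, WC, YV → queue [HI, NC, NV, VV, WC, YV]
Visit HI; enqueue CE, ZV → queue [NC, NV, VV, WC, YV, CE, ZV]
Visit NC; enqueue DK, JN → queue [NV, VV, WC, YV, CE, ZV, DK, JN]
Visit NV; enqueue YC → queue [VV, WC, YV, CE, ZV, DK, JN, YC]
Visit VV → queue [WC, YV, CE, ZV, DK, JN, YC]
Visit WC; enqueue HF → queue [YV, CE, ZV, DK, JN, YC, HF]
Visit YV; enqueue PE, YL → queue [CE, ZV, DK, JN, YC, HF, PE, YL]
Visit CE; enqueue UG, VD → queue [ZV, DK, JN, YC, HF, PE, YL, UG, VD]
Visit ZV → queue [DK, JN, YC, HF, PE, YL, UG, VD]
Visit DK; enqueue DP → queue [JN, YC, HF, PE, YL, UG, VD, DP]
Visit JN; enqueue YT → queue [YC, HF, PE, YL, UG, VD, DP, YT]
Visit YC → queue [HF, PE, YL, UG, VD, DP, YT]
Visit HF → queue [PE, YL, UG, VD, DP, YT]
Visit PE → queue [YL, UG, VD, DP, YT]
Visit YL → queue [UG, VD, DP, YT]
Visit UG → queue [VD, DP, YT]
Visit VD → queue [DP, YT]
Visit DP → queue [YT]
Visit YT → queue []

XR, HI, NC, NV, VV, WC, YV, CE, ZV, DK, JN, YC, HF, PE, YL, UG, VD, DP, YT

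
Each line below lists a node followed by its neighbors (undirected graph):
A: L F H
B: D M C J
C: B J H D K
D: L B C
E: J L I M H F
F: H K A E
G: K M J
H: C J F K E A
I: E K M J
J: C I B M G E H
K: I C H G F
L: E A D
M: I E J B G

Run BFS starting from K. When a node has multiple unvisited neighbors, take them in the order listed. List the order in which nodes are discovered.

K, I, C, H, G, F, E, M, J, B, D, A, L

Visit K; enqueue I, C, H, G, F → queue [I, C, H, G, F]
Visit I; enqueue E, M, J → queue [C, H, G, F, E, M, J]
Visit C; enqueue B, D → queue [H, G, F, E, M, J, B, D]
Visit H; enqueue A → queue [G, F, E, M, J, B, D, A]
Visit G → queue [F, E, M, J, B, D, A]
Visit F → queue [E, M, J, B, D, A]
Visit E; enqueue L → queue [M, J, B, D, A, L]
Visit M → queue [J, B, D, A, L]
Visit J → queue [B, D, A, L]
Visit B → queue [D, A, L]
Visit D → queue [A, L]
Visit A → queue [L]
Visit L → queue []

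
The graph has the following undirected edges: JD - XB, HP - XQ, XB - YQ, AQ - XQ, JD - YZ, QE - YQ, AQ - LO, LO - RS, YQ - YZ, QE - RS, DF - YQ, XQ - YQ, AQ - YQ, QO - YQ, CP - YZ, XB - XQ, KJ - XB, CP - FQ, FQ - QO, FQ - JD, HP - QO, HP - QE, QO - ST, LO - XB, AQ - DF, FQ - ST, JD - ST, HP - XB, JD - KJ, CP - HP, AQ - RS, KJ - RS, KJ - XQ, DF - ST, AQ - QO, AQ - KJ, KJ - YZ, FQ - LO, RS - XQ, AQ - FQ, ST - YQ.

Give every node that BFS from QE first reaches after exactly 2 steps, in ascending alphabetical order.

Level 0: QE
Level 1: HP, RS, YQ
Level 2: AQ, CP, DF, KJ, LO, QO, ST, XB, XQ, YZ
Level 3: FQ, JD

AQ, CP, DF, KJ, LO, QO, ST, XB, XQ, YZ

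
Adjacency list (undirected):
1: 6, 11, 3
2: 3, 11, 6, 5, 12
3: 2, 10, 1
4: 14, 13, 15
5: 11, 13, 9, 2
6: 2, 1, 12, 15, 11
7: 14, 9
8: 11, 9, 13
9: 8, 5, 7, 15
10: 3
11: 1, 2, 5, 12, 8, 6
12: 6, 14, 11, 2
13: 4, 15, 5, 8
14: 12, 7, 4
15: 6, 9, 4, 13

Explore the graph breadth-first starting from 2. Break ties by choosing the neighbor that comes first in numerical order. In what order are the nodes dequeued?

2, 3, 5, 6, 11, 12, 1, 10, 9, 13, 15, 8, 14, 7, 4

Visit 2; enqueue 3, 5, 6, 11, 12 → queue [3, 5, 6, 11, 12]
Visit 3; enqueue 1, 10 → queue [5, 6, 11, 12, 1, 10]
Visit 5; enqueue 9, 13 → queue [6, 11, 12, 1, 10, 9, 13]
Visit 6; enqueue 15 → queue [11, 12, 1, 10, 9, 13, 15]
Visit 11; enqueue 8 → queue [12, 1, 10, 9, 13, 15, 8]
Visit 12; enqueue 14 → queue [1, 10, 9, 13, 15, 8, 14]
Visit 1 → queue [10, 9, 13, 15, 8, 14]
Visit 10 → queue [9, 13, 15, 8, 14]
Visit 9; enqueue 7 → queue [13, 15, 8, 14, 7]
Visit 13; enqueue 4 → queue [15, 8, 14, 7, 4]
Visit 15 → queue [8, 14, 7, 4]
Visit 8 → queue [14, 7, 4]
Visit 14 → queue [7, 4]
Visit 7 → queue [4]
Visit 4 → queue []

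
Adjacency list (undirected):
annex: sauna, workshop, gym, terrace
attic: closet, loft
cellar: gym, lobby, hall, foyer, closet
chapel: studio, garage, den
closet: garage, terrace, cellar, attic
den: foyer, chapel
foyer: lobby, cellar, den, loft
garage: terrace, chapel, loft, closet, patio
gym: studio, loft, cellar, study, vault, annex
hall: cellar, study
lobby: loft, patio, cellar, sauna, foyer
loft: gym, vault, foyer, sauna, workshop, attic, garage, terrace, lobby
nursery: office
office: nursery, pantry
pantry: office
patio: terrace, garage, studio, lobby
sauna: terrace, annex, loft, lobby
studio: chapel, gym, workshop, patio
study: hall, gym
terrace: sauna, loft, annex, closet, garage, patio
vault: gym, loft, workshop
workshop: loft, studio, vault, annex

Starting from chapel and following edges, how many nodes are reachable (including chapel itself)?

19

BFS from chapel visits: chapel, studio, garage, den, gym, workshop, patio, terrace, loft, closet, foyer, cellar, study, vault, annex, lobby, sauna, attic, hall
Reachable nodes: 19 of 22 total.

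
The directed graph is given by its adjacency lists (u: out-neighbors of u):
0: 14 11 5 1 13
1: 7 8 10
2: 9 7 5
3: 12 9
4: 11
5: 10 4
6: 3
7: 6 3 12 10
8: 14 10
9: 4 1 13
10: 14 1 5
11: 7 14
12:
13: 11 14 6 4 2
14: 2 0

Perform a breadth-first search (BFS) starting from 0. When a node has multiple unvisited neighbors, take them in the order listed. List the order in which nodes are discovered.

0 14 11 5 1 13 2 7 10 4 8 6 9 3 12

Visit 0; enqueue 14, 11, 5, 1, 13 → queue [14, 11, 5, 1, 13]
Visit 14; enqueue 2 → queue [11, 5, 1, 13, 2]
Visit 11; enqueue 7 → queue [5, 1, 13, 2, 7]
Visit 5; enqueue 10, 4 → queue [1, 13, 2, 7, 10, 4]
Visit 1; enqueue 8 → queue [13, 2, 7, 10, 4, 8]
Visit 13; enqueue 6 → queue [2, 7, 10, 4, 8, 6]
Visit 2; enqueue 9 → queue [7, 10, 4, 8, 6, 9]
Visit 7; enqueue 3, 12 → queue [10, 4, 8, 6, 9, 3, 12]
Visit 10 → queue [4, 8, 6, 9, 3, 12]
Visit 4 → queue [8, 6, 9, 3, 12]
Visit 8 → queue [6, 9, 3, 12]
Visit 6 → queue [9, 3, 12]
Visit 9 → queue [3, 12]
Visit 3 → queue [12]
Visit 12 → queue []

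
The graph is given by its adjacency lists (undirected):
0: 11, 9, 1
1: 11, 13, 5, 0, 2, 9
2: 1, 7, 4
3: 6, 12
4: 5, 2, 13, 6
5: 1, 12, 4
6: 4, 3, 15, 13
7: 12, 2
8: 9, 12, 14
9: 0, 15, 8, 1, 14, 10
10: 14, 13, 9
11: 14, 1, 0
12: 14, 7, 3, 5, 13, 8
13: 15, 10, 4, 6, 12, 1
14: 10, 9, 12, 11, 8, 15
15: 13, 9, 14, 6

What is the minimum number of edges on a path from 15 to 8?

Level 0: 15
Level 1: 6, 9, 13, 14
Level 2: 0, 1, 3, 4, 8, 10, 11, 12
Level 3: 2, 5, 7
8 first appears at level 2.

2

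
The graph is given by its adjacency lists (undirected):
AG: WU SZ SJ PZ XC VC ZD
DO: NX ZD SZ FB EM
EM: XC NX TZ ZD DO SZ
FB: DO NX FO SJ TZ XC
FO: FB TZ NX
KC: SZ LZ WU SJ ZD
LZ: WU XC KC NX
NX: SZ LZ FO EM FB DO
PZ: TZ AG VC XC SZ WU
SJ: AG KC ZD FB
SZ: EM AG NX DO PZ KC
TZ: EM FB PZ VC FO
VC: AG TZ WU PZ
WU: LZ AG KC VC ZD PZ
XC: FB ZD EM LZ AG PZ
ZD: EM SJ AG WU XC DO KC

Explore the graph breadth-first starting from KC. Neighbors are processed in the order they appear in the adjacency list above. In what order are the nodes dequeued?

KC, SZ, LZ, WU, SJ, ZD, EM, AG, NX, DO, PZ, XC, VC, FB, TZ, FO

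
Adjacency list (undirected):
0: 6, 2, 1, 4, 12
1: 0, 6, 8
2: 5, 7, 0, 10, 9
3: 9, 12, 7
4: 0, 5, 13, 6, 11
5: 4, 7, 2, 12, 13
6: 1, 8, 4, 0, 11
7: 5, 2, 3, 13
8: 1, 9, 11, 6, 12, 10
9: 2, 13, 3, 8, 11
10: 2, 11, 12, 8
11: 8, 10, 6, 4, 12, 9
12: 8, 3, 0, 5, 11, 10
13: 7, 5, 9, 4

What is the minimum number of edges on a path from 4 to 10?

2

Level 0: 4
Level 1: 0, 5, 6, 11, 13
Level 2: 1, 2, 7, 8, 9, 10, 12
Level 3: 3
10 first appears at level 2.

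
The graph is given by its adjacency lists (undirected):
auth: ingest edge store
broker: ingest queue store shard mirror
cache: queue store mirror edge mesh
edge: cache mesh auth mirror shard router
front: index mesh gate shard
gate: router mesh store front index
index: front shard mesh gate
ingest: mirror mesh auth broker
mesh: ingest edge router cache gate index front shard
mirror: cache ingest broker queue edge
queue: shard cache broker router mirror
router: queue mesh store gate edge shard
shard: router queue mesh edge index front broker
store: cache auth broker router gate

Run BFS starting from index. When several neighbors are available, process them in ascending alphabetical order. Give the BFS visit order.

Visit index; enqueue front, gate, mesh, shard → queue [front, gate, mesh, shard]
Visit front → queue [gate, mesh, shard]
Visit gate; enqueue router, store → queue [mesh, shard, router, store]
Visit mesh; enqueue cache, edge, ingest → queue [shard, router, store, cache, edge, ingest]
Visit shard; enqueue broker, queue → queue [router, store, cache, edge, ingest, broker, queue]
Visit router → queue [store, cache, edge, ingest, broker, queue]
Visit store; enqueue auth → queue [cache, edge, ingest, broker, queue, auth]
Visit cache; enqueue mirror → queue [edge, ingest, broker, queue, auth, mirror]
Visit edge → queue [ingest, broker, queue, auth, mirror]
Visit ingest → queue [broker, queue, auth, mirror]
Visit broker → queue [queue, auth, mirror]
Visit queue → queue [auth, mirror]
Visit auth → queue [mirror]
Visit mirror → queue []

index front gate mesh shard router store cache edge ingest broker queue auth mirror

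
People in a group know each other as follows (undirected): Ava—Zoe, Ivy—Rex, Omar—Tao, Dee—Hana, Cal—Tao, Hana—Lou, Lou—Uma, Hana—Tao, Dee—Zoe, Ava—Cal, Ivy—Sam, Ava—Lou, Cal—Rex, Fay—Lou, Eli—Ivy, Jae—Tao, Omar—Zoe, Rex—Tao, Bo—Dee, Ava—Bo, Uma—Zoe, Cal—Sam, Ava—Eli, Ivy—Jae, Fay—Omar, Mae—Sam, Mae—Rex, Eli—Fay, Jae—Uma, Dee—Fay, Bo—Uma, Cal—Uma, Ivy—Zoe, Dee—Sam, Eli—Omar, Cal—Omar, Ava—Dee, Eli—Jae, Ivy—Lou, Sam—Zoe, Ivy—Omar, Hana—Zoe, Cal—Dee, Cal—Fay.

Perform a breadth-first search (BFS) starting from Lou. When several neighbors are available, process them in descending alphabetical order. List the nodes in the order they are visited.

Lou, Uma, Ivy, Hana, Fay, Ava, Zoe, Jae, Cal, Bo, Sam, Rex, Omar, Eli, Tao, Dee, Mae

Visit Lou; enqueue Uma, Ivy, Hana, Fay, Ava → queue [Uma, Ivy, Hana, Fay, Ava]
Visit Uma; enqueue Zoe, Jae, Cal, Bo → queue [Ivy, Hana, Fay, Ava, Zoe, Jae, Cal, Bo]
Visit Ivy; enqueue Sam, Rex, Omar, Eli → queue [Hana, Fay, Ava, Zoe, Jae, Cal, Bo, Sam, Rex, Omar, Eli]
Visit Hana; enqueue Tao, Dee → queue [Fay, Ava, Zoe, Jae, Cal, Bo, Sam, Rex, Omar, Eli, Tao, Dee]
Visit Fay → queue [Ava, Zoe, Jae, Cal, Bo, Sam, Rex, Omar, Eli, Tao, Dee]
Visit Ava → queue [Zoe, Jae, Cal, Bo, Sam, Rex, Omar, Eli, Tao, Dee]
Visit Zoe → queue [Jae, Cal, Bo, Sam, Rex, Omar, Eli, Tao, Dee]
Visit Jae → queue [Cal, Bo, Sam, Rex, Omar, Eli, Tao, Dee]
Visit Cal → queue [Bo, Sam, Rex, Omar, Eli, Tao, Dee]
Visit Bo → queue [Sam, Rex, Omar, Eli, Tao, Dee]
Visit Sam; enqueue Mae → queue [Rex, Omar, Eli, Tao, Dee, Mae]
Visit Rex → queue [Omar, Eli, Tao, Dee, Mae]
Visit Omar → queue [Eli, Tao, Dee, Mae]
Visit Eli → queue [Tao, Dee, Mae]
Visit Tao → queue [Dee, Mae]
Visit Dee → queue [Mae]
Visit Mae → queue []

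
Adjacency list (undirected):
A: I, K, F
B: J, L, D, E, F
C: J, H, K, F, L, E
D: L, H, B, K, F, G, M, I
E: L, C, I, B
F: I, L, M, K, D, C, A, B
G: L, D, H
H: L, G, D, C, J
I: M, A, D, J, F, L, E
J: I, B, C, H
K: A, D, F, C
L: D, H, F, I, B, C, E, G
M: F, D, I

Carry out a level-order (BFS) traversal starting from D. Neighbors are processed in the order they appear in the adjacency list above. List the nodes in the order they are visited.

Visit D; enqueue L, H, B, K, F, G, M, I → queue [L, H, B, K, F, G, M, I]
Visit L; enqueue C, E → queue [H, B, K, F, G, M, I, C, E]
Visit H; enqueue J → queue [B, K, F, G, M, I, C, E, J]
Visit B → queue [K, F, G, M, I, C, E, J]
Visit K; enqueue A → queue [F, G, M, I, C, E, J, A]
Visit F → queue [G, M, I, C, E, J, A]
Visit G → queue [M, I, C, E, J, A]
Visit M → queue [I, C, E, J, A]
Visit I → queue [C, E, J, A]
Visit C → queue [E, J, A]
Visit E → queue [J, A]
Visit J → queue [A]
Visit A → queue []

D L H B K F G M I C E J A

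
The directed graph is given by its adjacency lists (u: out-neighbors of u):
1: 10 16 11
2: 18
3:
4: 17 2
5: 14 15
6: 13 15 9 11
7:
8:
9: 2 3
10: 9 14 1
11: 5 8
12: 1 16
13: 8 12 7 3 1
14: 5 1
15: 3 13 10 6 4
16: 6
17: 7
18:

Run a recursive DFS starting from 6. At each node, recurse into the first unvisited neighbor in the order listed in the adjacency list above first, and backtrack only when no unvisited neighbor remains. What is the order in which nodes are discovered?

Visit 6
6 → 13
13 → 8
13 → 12
12 → 1
1 → 10
10 → 9
9 → 2
2 → 18
9 → 3
10 → 14
14 → 5
5 → 15
15 → 4
4 → 17
17 → 7
1 → 16
1 → 11

6 -> 13 -> 8 -> 12 -> 1 -> 10 -> 9 -> 2 -> 18 -> 3 -> 14 -> 5 -> 15 -> 4 -> 17 -> 7 -> 16 -> 11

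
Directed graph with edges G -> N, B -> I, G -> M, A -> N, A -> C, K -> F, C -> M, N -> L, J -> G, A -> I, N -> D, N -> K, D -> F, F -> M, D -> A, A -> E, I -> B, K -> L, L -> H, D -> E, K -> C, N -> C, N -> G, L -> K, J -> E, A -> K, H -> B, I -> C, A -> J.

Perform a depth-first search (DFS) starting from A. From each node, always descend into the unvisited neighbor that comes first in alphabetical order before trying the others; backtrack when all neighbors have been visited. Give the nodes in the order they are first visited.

A → C → M → E → I → B → J → G → N → D → F → K → L → H

Visit A
A → C
C → M
A → E
A → I
I → B
A → J
J → G
G → N
N → D
D → F
N → K
K → L
L → H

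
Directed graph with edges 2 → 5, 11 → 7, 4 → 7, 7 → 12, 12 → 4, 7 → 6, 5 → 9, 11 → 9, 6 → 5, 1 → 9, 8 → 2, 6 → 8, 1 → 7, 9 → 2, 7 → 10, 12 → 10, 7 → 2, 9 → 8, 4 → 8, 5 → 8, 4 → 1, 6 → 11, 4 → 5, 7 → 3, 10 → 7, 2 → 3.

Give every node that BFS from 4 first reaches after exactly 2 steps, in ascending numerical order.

2, 3, 6, 9, 10, 12

Level 0: 4
Level 1: 1, 5, 7, 8
Level 2: 2, 3, 6, 9, 10, 12
Level 3: 11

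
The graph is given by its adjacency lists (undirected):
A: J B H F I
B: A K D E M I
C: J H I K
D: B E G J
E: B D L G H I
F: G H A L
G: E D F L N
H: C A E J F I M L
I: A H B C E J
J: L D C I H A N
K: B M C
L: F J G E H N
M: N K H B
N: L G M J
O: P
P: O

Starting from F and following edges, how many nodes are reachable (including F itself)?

14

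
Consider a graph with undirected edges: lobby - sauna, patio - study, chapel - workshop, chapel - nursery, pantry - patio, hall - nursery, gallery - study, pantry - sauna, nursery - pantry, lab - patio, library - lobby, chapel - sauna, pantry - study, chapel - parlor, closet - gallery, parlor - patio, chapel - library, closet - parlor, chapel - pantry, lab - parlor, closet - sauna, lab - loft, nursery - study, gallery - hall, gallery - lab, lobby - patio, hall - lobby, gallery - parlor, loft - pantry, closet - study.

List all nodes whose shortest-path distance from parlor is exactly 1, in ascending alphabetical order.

chapel, closet, gallery, lab, patio

Level 0: parlor
Level 1: chapel, closet, gallery, lab, patio
Level 2: hall, library, lobby, loft, nursery, pantry, sauna, study, workshop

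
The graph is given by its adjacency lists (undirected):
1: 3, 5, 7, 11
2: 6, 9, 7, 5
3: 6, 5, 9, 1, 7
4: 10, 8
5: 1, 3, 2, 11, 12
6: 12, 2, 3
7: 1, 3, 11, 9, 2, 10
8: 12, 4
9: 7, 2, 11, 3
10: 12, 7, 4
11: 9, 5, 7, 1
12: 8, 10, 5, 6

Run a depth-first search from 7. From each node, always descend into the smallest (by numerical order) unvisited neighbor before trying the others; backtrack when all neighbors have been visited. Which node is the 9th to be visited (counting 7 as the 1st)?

4

Visit 7
7 → 1
1 → 3
3 → 5
5 → 2
2 → 6
6 → 12
12 → 8
8 → 4
4 → 10
2 → 9
9 → 11

Visit order: 7, 1, 3, 5, 2, 6, 12, 8, 4, 10, 9, 11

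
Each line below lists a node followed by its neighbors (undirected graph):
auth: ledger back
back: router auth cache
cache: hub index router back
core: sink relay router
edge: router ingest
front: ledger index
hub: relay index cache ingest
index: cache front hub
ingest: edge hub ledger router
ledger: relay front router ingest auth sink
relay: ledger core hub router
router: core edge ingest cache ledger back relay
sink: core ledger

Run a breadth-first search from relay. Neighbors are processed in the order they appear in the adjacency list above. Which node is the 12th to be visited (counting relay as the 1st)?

edge

Visit relay; enqueue ledger, core, hub, router → queue [ledger, core, hub, router]
Visit ledger; enqueue front, ingest, auth, sink → queue [core, hub, router, front, ingest, auth, sink]
Visit core → queue [hub, router, front, ingest, auth, sink]
Visit hub; enqueue index, cache → queue [router, front, ingest, auth, sink, index, cache]
Visit router; enqueue edge, back → queue [front, ingest, auth, sink, index, cache, edge, back]
Visit front → queue [ingest, auth, sink, index, cache, edge, back]
Visit ingest → queue [auth, sink, index, cache, edge, back]
Visit auth → queue [sink, index, cache, edge, back]
Visit sink → queue [index, cache, edge, back]
Visit index → queue [cache, edge, back]
Visit cache → queue [edge, back]
Visit edge → queue [back]
Visit back → queue []

Visit order: relay, ledger, core, hub, router, front, ingest, auth, sink, index, cache, edge, back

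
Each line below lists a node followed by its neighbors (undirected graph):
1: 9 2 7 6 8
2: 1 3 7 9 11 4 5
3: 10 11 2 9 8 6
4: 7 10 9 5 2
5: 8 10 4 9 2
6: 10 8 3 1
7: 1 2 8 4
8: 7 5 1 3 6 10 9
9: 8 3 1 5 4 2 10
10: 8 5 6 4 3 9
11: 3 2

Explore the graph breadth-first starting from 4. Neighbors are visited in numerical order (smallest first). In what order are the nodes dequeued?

Visit 4; enqueue 2, 5, 7, 9, 10 → queue [2, 5, 7, 9, 10]
Visit 2; enqueue 1, 3, 11 → queue [5, 7, 9, 10, 1, 3, 11]
Visit 5; enqueue 8 → queue [7, 9, 10, 1, 3, 11, 8]
Visit 7 → queue [9, 10, 1, 3, 11, 8]
Visit 9 → queue [10, 1, 3, 11, 8]
Visit 10; enqueue 6 → queue [1, 3, 11, 8, 6]
Visit 1 → queue [3, 11, 8, 6]
Visit 3 → queue [11, 8, 6]
Visit 11 → queue [8, 6]
Visit 8 → queue [6]
Visit 6 → queue []

4 2 5 7 9 10 1 3 11 8 6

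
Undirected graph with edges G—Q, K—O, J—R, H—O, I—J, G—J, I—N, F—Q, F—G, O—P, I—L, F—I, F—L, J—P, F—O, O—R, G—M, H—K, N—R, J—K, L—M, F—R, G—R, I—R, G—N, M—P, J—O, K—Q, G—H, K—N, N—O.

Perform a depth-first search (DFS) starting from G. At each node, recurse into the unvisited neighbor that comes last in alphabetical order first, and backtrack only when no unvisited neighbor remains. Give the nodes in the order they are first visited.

G -> R -> O -> P -> M -> L -> I -> N -> K -> Q -> F -> J -> H

Visit G
G → R
R → O
O → P
P → M
M → L
L → I
I → N
N → K
K → Q
Q → F
K → J
K → H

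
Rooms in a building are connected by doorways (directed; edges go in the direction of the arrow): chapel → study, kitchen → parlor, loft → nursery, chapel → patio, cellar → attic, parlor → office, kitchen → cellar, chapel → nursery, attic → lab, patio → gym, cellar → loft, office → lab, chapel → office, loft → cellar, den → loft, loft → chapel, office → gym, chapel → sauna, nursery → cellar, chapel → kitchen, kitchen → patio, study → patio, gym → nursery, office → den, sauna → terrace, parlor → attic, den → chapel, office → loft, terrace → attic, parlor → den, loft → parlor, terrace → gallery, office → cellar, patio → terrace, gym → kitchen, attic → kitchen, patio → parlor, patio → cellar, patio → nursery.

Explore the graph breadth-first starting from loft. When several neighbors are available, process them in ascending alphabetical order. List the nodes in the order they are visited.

loft, cellar, chapel, nursery, parlor, attic, kitchen, office, patio, sauna, study, den, lab, gym, terrace, gallery

Visit loft; enqueue cellar, chapel, nursery, parlor → queue [cellar, chapel, nursery, parlor]
Visit cellar; enqueue attic → queue [chapel, nursery, parlor, attic]
Visit chapel; enqueue kitchen, office, patio, sauna, study → queue [nursery, parlor, attic, kitchen, office, patio, sauna, study]
Visit nursery → queue [parlor, attic, kitchen, office, patio, sauna, study]
Visit parlor; enqueue den → queue [attic, kitchen, office, patio, sauna, study, den]
Visit attic; enqueue lab → queue [kitchen, office, patio, sauna, study, den, lab]
Visit kitchen → queue [office, patio, sauna, study, den, lab]
Visit office; enqueue gym → queue [patio, sauna, study, den, lab, gym]
Visit patio; enqueue terrace → queue [sauna, study, den, lab, gym, terrace]
Visit sauna → queue [study, den, lab, gym, terrace]
Visit study → queue [den, lab, gym, terrace]
Visit den → queue [lab, gym, terrace]
Visit lab → queue [gym, terrace]
Visit gym → queue [terrace]
Visit terrace; enqueue gallery → queue [gallery]
Visit gallery → queue []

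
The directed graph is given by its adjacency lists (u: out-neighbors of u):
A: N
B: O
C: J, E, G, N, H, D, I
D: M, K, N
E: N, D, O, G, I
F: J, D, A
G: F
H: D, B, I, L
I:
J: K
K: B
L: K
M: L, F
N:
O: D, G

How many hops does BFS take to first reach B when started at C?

2

Level 0: C
Level 1: D, E, G, H, I, J, N
Level 2: B, F, K, L, M, O
Level 3: A
B first appears at level 2.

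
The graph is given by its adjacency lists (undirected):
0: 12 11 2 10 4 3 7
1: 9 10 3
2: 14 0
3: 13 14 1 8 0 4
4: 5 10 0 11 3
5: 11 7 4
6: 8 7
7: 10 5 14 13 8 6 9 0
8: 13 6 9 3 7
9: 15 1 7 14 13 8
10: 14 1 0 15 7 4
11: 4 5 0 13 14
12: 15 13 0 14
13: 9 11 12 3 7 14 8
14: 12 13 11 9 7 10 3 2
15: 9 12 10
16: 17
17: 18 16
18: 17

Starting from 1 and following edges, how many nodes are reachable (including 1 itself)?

BFS from 1 visits: 1, 9, 10, 3, 15, 7, 14, 13, 8, 0, 4, 12, 5, 6, 11, 2
Reachable nodes: 16 of 19 total.

16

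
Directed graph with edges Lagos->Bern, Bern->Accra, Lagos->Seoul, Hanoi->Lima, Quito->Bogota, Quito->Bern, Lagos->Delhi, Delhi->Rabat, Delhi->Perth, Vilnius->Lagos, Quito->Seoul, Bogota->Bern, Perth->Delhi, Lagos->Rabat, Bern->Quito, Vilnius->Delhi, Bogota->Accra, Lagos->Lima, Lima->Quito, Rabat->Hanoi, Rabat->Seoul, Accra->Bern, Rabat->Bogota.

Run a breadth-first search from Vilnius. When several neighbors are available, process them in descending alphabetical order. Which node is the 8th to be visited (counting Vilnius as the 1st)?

Perth

Visit Vilnius; enqueue Lagos, Delhi → queue [Lagos, Delhi]
Visit Lagos; enqueue Seoul, Rabat, Lima, Bern → queue [Delhi, Seoul, Rabat, Lima, Bern]
Visit Delhi; enqueue Perth → queue [Seoul, Rabat, Lima, Bern, Perth]
Visit Seoul → queue [Rabat, Lima, Bern, Perth]
Visit Rabat; enqueue Hanoi, Bogota → queue [Lima, Bern, Perth, Hanoi, Bogota]
Visit Lima; enqueue Quito → queue [Bern, Perth, Hanoi, Bogota, Quito]
Visit Bern; enqueue Accra → queue [Perth, Hanoi, Bogota, Quito, Accra]
Visit Perth → queue [Hanoi, Bogota, Quito, Accra]
Visit Hanoi → queue [Bogota, Quito, Accra]
Visit Bogota → queue [Quito, Accra]
Visit Quito → queue [Accra]
Visit Accra → queue []

Visit order: Vilnius, Lagos, Delhi, Seoul, Rabat, Lima, Bern, Perth, Hanoi, Bogota, Quito, Accra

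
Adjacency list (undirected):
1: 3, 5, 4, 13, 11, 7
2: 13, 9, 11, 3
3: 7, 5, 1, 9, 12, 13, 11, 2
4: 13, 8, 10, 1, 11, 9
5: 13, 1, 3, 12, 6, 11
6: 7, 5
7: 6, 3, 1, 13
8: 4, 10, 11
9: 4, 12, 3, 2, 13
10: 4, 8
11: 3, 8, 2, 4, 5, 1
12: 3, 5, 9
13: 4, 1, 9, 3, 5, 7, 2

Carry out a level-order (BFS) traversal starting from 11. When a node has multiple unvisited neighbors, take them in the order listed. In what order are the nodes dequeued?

Visit 11; enqueue 3, 8, 2, 4, 5, 1 → queue [3, 8, 2, 4, 5, 1]
Visit 3; enqueue 7, 9, 12, 13 → queue [8, 2, 4, 5, 1, 7, 9, 12, 13]
Visit 8; enqueue 10 → queue [2, 4, 5, 1, 7, 9, 12, 13, 10]
Visit 2 → queue [4, 5, 1, 7, 9, 12, 13, 10]
Visit 4 → queue [5, 1, 7, 9, 12, 13, 10]
Visit 5; enqueue 6 → queue [1, 7, 9, 12, 13, 10, 6]
Visit 1 → queue [7, 9, 12, 13, 10, 6]
Visit 7 → queue [9, 12, 13, 10, 6]
Visit 9 → queue [12, 13, 10, 6]
Visit 12 → queue [13, 10, 6]
Visit 13 → queue [10, 6]
Visit 10 → queue [6]
Visit 6 → queue []

11 3 8 2 4 5 1 7 9 12 13 10 6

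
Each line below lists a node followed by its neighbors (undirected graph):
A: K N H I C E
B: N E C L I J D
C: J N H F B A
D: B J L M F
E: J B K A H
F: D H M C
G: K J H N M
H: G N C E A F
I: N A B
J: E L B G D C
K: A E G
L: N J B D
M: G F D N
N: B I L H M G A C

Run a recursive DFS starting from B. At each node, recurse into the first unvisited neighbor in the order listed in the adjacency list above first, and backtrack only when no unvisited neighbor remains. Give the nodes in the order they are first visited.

B, N, I, A, K, E, J, L, D, M, G, H, C, F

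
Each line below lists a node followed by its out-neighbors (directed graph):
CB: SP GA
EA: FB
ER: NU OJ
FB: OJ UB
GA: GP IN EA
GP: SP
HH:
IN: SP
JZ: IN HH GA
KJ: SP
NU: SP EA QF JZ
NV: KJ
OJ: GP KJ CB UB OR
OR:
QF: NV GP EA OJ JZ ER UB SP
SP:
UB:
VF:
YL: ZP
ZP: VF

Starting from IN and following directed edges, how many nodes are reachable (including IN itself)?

2

BFS from IN visits: IN, SP
Reachable nodes: 2 of 20 total.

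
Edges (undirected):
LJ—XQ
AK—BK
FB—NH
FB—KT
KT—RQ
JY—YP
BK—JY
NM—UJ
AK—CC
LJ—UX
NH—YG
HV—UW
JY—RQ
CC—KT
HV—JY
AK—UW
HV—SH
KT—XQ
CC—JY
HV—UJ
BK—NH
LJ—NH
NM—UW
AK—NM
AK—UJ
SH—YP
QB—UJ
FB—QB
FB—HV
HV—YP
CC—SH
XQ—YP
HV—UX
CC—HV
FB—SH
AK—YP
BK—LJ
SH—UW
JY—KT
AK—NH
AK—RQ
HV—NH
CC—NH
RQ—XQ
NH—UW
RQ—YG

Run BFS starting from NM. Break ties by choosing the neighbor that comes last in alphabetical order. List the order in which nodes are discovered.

NM → UW → UJ → AK → SH → NH → HV → QB → YP → RQ → CC → BK → FB → YG → LJ → UX → JY → XQ → KT

Visit NM; enqueue UW, UJ, AK → queue [UW, UJ, AK]
Visit UW; enqueue SH, NH, HV → queue [UJ, AK, SH, NH, HV]
Visit UJ; enqueue QB → queue [AK, SH, NH, HV, QB]
Visit AK; enqueue YP, RQ, CC, BK → queue [SH, NH, HV, QB, YP, RQ, CC, BK]
Visit SH; enqueue FB → queue [NH, HV, QB, YP, RQ, CC, BK, FB]
Visit NH; enqueue YG, LJ → queue [HV, QB, YP, RQ, CC, BK, FB, YG, LJ]
Visit HV; enqueue UX, JY → queue [QB, YP, RQ, CC, BK, FB, YG, LJ, UX, JY]
Visit QB → queue [YP, RQ, CC, BK, FB, YG, LJ, UX, JY]
Visit YP; enqueue XQ → queue [RQ, CC, BK, FB, YG, LJ, UX, JY, XQ]
Visit RQ; enqueue KT → queue [CC, BK, FB, YG, LJ, UX, JY, XQ, KT]
Visit CC → queue [BK, FB, YG, LJ, UX, JY, XQ, KT]
Visit BK → queue [FB, YG, LJ, UX, JY, XQ, KT]
Visit FB → queue [YG, LJ, UX, JY, XQ, KT]
Visit YG → queue [LJ, UX, JY, XQ, KT]
Visit LJ → queue [UX, JY, XQ, KT]
Visit UX → queue [JY, XQ, KT]
Visit JY → queue [XQ, KT]
Visit XQ → queue [KT]
Visit KT → queue []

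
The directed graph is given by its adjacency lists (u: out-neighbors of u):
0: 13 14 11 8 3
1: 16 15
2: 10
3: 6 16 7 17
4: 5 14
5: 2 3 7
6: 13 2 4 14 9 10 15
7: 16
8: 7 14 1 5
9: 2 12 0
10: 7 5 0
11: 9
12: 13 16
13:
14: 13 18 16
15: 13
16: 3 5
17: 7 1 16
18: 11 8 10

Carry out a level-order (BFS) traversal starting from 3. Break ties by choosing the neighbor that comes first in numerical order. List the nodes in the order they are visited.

Visit 3; enqueue 6, 7, 16, 17 → queue [6, 7, 16, 17]
Visit 6; enqueue 2, 4, 9, 10, 13, 14, 15 → queue [7, 16, 17, 2, 4, 9, 10, 13, 14, 15]
Visit 7 → queue [16, 17, 2, 4, 9, 10, 13, 14, 15]
Visit 16; enqueue 5 → queue [17, 2, 4, 9, 10, 13, 14, 15, 5]
Visit 17; enqueue 1 → queue [2, 4, 9, 10, 13, 14, 15, 5, 1]
Visit 2 → queue [4, 9, 10, 13, 14, 15, 5, 1]
Visit 4 → queue [9, 10, 13, 14, 15, 5, 1]
Visit 9; enqueue 0, 12 → queue [10, 13, 14, 15, 5, 1, 0, 12]
Visit 10 → queue [13, 14, 15, 5, 1, 0, 12]
Visit 13 → queue [14, 15, 5, 1, 0, 12]
Visit 14; enqueue 18 → queue [15, 5, 1, 0, 12, 18]
Visit 15 → queue [5, 1, 0, 12, 18]
Visit 5 → queue [1, 0, 12, 18]
Visit 1 → queue [0, 12, 18]
Visit 0; enqueue 8, 11 → queue [12, 18, 8, 11]
Visit 12 → queue [18, 8, 11]
Visit 18 → queue [8, 11]
Visit 8 → queue [11]
Visit 11 → queue []

3 -> 6 -> 7 -> 16 -> 17 -> 2 -> 4 -> 9 -> 10 -> 13 -> 14 -> 15 -> 5 -> 1 -> 0 -> 12 -> 18 -> 8 -> 11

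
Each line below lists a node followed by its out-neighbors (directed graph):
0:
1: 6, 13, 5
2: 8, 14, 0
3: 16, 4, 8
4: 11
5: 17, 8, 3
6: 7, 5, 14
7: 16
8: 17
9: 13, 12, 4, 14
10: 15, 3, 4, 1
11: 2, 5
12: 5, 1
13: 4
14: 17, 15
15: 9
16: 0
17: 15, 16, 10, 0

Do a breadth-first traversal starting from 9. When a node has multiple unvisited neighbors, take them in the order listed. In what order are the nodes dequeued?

Visit 9; enqueue 13, 12, 4, 14 → queue [13, 12, 4, 14]
Visit 13 → queue [12, 4, 14]
Visit 12; enqueue 5, 1 → queue [4, 14, 5, 1]
Visit 4; enqueue 11 → queue [14, 5, 1, 11]
Visit 14; enqueue 17, 15 → queue [5, 1, 11, 17, 15]
Visit 5; enqueue 8, 3 → queue [1, 11, 17, 15, 8, 3]
Visit 1; enqueue 6 → queue [11, 17, 15, 8, 3, 6]
Visit 11; enqueue 2 → queue [17, 15, 8, 3, 6, 2]
Visit 17; enqueue 16, 10, 0 → queue [15, 8, 3, 6, 2, 16, 10, 0]
Visit 15 → queue [8, 3, 6, 2, 16, 10, 0]
Visit 8 → queue [3, 6, 2, 16, 10, 0]
Visit 3 → queue [6, 2, 16, 10, 0]
Visit 6; enqueue 7 → queue [2, 16, 10, 0, 7]
Visit 2 → queue [16, 10, 0, 7]
Visit 16 → queue [10, 0, 7]
Visit 10 → queue [0, 7]
Visit 0 → queue [7]
Visit 7 → queue []

9 13 12 4 14 5 1 11 17 15 8 3 6 2 16 10 0 7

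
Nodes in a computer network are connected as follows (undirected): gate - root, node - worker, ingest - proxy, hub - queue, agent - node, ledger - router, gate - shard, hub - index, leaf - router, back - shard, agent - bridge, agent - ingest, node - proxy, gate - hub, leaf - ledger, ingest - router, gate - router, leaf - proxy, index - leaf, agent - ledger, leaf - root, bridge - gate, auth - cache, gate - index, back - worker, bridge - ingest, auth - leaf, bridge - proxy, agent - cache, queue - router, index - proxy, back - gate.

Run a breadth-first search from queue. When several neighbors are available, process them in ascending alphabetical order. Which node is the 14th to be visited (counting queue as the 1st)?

agent

Visit queue; enqueue hub, router → queue [hub, router]
Visit hub; enqueue gate, index → queue [router, gate, index]
Visit router; enqueue ingest, leaf, ledger → queue [gate, index, ingest, leaf, ledger]
Visit gate; enqueue back, bridge, root, shard → queue [index, ingest, leaf, ledger, back, bridge, root, shard]
Visit index; enqueue proxy → queue [ingest, leaf, ledger, back, bridge, root, shard, proxy]
Visit ingest; enqueue agent → queue [leaf, ledger, back, bridge, root, shard, proxy, agent]
Visit leaf; enqueue auth → queue [ledger, back, bridge, root, shard, proxy, agent, auth]
Visit ledger → queue [back, bridge, root, shard, proxy, agent, auth]
Visit back; enqueue worker → queue [bridge, root, shard, proxy, agent, auth, worker]
Visit bridge → queue [root, shard, proxy, agent, auth, worker]
Visit root → queue [shard, proxy, agent, auth, worker]
Visit shard → queue [proxy, agent, auth, worker]
Visit proxy; enqueue node → queue [agent, auth, worker, node]
Visit agent; enqueue cache → queue [auth, worker, node, cache]
Visit auth → queue [worker, node, cache]
Visit worker → queue [node, cache]
Visit node → queue [cache]
Visit cache → queue []

Visit order: queue, hub, router, gate, index, ingest, leaf, ledger, back, bridge, root, shard, proxy, agent, auth, worker, node, cache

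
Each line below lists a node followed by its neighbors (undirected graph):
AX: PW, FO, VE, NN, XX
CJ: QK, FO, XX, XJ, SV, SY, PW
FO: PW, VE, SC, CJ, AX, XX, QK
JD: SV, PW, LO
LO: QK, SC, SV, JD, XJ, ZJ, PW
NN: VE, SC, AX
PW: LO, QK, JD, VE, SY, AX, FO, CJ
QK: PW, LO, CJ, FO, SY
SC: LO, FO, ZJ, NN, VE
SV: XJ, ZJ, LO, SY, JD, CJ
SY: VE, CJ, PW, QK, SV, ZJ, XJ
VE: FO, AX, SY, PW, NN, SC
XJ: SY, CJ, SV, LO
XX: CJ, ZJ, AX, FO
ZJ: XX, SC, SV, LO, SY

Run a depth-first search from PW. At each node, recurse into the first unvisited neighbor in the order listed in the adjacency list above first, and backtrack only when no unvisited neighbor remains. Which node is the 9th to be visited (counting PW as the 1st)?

Visit PW
PW → LO
LO → QK
QK → CJ
CJ → FO
FO → VE
VE → AX
AX → NN
NN → SC
SC → ZJ
ZJ → XX
ZJ → SV
SV → XJ
XJ → SY
SV → JD

Visit order: PW, LO, QK, CJ, FO, VE, AX, NN, SC, ZJ, XX, SV, XJ, SY, JD

SC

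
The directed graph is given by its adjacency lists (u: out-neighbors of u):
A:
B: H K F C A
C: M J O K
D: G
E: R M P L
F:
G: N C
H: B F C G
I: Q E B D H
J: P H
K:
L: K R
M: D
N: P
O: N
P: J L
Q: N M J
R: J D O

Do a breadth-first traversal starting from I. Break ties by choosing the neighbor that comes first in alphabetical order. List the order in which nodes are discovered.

Visit I; enqueue B, D, E, H, Q → queue [B, D, E, H, Q]
Visit B; enqueue A, C, F, K → queue [D, E, H, Q, A, C, F, K]
Visit D; enqueue G → queue [E, H, Q, A, C, F, K, G]
Visit E; enqueue L, M, P, R → queue [H, Q, A, C, F, K, G, L, M, P, R]
Visit H → queue [Q, A, C, F, K, G, L, M, P, R]
Visit Q; enqueue J, N → queue [A, C, F, K, G, L, M, P, R, J, N]
Visit A → queue [C, F, K, G, L, M, P, R, J, N]
Visit C; enqueue O → queue [F, K, G, L, M, P, R, J, N, O]
Visit F → queue [K, G, L, M, P, R, J, N, O]
Visit K → queue [G, L, M, P, R, J, N, O]
Visit G → queue [L, M, P, R, J, N, O]
Visit L → queue [M, P, R, J, N, O]
Visit M → queue [P, R, J, N, O]
Visit P → queue [R, J, N, O]
Visit R → queue [J, N, O]
Visit J → queue [N, O]
Visit N → queue [O]
Visit O → queue []

I → B → D → E → H → Q → A → C → F → K → G → L → M → P → R → J → N → O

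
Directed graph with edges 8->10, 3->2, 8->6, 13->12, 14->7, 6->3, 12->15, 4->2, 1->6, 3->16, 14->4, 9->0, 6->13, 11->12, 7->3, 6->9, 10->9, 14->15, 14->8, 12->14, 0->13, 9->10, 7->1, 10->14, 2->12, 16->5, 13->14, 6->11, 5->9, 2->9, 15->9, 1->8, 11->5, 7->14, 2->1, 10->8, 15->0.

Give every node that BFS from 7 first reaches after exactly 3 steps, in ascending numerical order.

Level 0: 7
Level 1: 1, 3, 14
Level 2: 2, 4, 6, 8, 15, 16
Level 3: 0, 5, 9, 10, 11, 12, 13

0, 5, 9, 10, 11, 12, 13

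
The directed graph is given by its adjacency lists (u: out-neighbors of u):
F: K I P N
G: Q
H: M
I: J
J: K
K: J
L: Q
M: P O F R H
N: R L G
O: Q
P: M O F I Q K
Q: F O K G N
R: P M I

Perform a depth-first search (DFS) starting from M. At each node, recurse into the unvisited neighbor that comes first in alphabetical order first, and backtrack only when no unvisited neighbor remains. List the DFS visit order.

M -> F -> I -> J -> K -> N -> G -> Q -> O -> L -> R -> P -> H

Visit M
M → F
F → I
I → J
J → K
F → N
N → G
G → Q
Q → O
N → L
N → R
R → P
M → H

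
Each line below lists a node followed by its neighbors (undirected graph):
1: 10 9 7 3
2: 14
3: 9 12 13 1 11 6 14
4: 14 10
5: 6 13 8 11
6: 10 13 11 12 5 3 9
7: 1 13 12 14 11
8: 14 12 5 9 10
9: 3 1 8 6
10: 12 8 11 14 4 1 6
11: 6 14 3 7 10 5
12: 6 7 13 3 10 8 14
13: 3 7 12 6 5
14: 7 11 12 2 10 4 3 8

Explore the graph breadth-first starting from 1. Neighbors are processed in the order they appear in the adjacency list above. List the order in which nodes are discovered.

Visit 1; enqueue 10, 9, 7, 3 → queue [10, 9, 7, 3]
Visit 10; enqueue 12, 8, 11, 14, 4, 6 → queue [9, 7, 3, 12, 8, 11, 14, 4, 6]
Visit 9 → queue [7, 3, 12, 8, 11, 14, 4, 6]
Visit 7; enqueue 13 → queue [3, 12, 8, 11, 14, 4, 6, 13]
Visit 3 → queue [12, 8, 11, 14, 4, 6, 13]
Visit 12 → queue [8, 11, 14, 4, 6, 13]
Visit 8; enqueue 5 → queue [11, 14, 4, 6, 13, 5]
Visit 11 → queue [14, 4, 6, 13, 5]
Visit 14; enqueue 2 → queue [4, 6, 13, 5, 2]
Visit 4 → queue [6, 13, 5, 2]
Visit 6 → queue [13, 5, 2]
Visit 13 → queue [5, 2]
Visit 5 → queue [2]
Visit 2 → queue []

1 → 10 → 9 → 7 → 3 → 12 → 8 → 11 → 14 → 4 → 6 → 13 → 5 → 2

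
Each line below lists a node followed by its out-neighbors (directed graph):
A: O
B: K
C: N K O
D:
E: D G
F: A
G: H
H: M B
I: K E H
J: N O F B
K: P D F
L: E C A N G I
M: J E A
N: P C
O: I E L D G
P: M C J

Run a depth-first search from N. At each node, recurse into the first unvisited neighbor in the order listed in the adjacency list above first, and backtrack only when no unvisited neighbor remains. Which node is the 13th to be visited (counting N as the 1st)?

H

Visit N
N → P
P → M
M → J
J → O
O → I
I → K
K → D
K → F
F → A
I → E
E → G
G → H
H → B
O → L
L → C

Visit order: N, P, M, J, O, I, K, D, F, A, E, G, H, B, L, C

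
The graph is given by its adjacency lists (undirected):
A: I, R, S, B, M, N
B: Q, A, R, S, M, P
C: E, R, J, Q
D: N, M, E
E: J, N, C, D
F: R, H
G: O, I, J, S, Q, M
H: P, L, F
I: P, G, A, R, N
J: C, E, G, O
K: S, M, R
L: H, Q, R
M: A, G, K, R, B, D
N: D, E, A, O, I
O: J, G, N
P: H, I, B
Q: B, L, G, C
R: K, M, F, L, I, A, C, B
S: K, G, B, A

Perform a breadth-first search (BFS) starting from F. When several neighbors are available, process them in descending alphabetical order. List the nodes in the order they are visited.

Visit F; enqueue R, H → queue [R, H]
Visit R; enqueue M, L, K, I, C, B, A → queue [H, M, L, K, I, C, B, A]
Visit H; enqueue P → queue [M, L, K, I, C, B, A, P]
Visit M; enqueue G, D → queue [L, K, I, C, B, A, P, G, D]
Visit L; enqueue Q → queue [K, I, C, B, A, P, G, D, Q]
Visit K; enqueue S → queue [I, C, B, A, P, G, D, Q, S]
Visit I; enqueue N → queue [C, B, A, P, G, D, Q, S, N]
Visit C; enqueue J, E → queue [B, A, P, G, D, Q, S, N, J, E]
Visit B → queue [A, P, G, D, Q, S, N, J, E]
Visit A → queue [P, G, D, Q, S, N, J, E]
Visit P → queue [G, D, Q, S, N, J, E]
Visit G; enqueue O → queue [D, Q, S, N, J, E, O]
Visit D → queue [Q, S, N, J, E, O]
Visit Q → queue [S, N, J, E, O]
Visit S → queue [N, J, E, O]
Visit N → queue [J, E, O]
Visit J → queue [E, O]
Visit E → queue [O]
Visit O → queue []

F -> R -> H -> M -> L -> K -> I -> C -> B -> A -> P -> G -> D -> Q -> S -> N -> J -> E -> O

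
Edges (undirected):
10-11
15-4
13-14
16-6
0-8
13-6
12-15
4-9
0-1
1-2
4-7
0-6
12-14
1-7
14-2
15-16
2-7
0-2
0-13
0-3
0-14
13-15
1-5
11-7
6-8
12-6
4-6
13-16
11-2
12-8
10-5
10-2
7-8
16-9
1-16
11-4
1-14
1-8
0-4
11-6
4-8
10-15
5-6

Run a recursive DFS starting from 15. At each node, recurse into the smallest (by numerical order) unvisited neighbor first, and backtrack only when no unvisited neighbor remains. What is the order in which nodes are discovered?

Visit 15
15 → 4
4 → 0
0 → 1
1 → 2
2 → 7
7 → 8
8 → 6
6 → 5
5 → 10
10 → 11
6 → 12
12 → 14
14 → 13
13 → 16
16 → 9
0 → 3

15 4 0 1 2 7 8 6 5 10 11 12 14 13 16 9 3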